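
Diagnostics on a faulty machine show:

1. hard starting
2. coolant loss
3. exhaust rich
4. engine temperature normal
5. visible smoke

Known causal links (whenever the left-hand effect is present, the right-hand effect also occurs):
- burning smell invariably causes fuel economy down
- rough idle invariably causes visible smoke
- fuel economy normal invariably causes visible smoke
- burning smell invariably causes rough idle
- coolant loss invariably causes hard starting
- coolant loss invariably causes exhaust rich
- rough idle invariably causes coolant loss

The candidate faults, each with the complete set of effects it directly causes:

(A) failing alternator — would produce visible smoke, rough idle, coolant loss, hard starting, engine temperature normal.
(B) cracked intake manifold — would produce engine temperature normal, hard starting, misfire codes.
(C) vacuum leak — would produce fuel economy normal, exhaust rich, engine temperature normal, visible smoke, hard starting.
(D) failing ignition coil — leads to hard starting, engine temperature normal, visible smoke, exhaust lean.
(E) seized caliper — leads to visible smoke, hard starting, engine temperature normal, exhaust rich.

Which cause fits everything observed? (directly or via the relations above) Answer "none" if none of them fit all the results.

Checking each candidate against the observations:
(A) failing alternator — accounts for every observation (exhaust rich through coolant loss → exhaust rich)
(B) cracked intake manifold — does not account for coolant loss, exhaust rich, visible smoke
(C) vacuum leak — hard starting match; coolant loss miss; exhaust rich match; engine temperature normal match; visible smoke match
(D) failing ignition coil — fails on coolant loss, exhaust rich (predicts exhaust lean, not exhaust rich)
(E) seized caliper — does not account for coolant loss
Only (A) is consistent with every observation.

A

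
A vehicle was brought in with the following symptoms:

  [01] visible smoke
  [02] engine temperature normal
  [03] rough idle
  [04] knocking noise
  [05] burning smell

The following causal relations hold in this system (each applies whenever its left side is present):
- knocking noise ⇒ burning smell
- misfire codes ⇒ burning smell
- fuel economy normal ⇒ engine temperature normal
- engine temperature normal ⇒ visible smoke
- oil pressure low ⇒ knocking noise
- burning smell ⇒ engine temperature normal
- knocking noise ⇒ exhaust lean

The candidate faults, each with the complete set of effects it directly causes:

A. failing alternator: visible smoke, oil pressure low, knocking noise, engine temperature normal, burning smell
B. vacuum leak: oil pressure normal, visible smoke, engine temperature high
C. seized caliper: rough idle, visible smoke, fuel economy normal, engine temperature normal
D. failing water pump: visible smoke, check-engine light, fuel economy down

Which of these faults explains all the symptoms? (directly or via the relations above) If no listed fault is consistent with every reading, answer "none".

none

Per-candidate check:
(A) failing alternator — does not account for rough idle
(B) vacuum leak — visible smoke ✓; engine temperature normal ✗; rough idle ✗; knocking noise ✗; burning smell ✗
(C) seized caliper — visible smoke ✓; engine temperature normal ✓; rough idle ✓; knocking noise ✗; burning smell ✗
(D) failing water pump — does not account for engine temperature normal, rough idle, knocking noise, burning smell
None of the listed candidates fits everything.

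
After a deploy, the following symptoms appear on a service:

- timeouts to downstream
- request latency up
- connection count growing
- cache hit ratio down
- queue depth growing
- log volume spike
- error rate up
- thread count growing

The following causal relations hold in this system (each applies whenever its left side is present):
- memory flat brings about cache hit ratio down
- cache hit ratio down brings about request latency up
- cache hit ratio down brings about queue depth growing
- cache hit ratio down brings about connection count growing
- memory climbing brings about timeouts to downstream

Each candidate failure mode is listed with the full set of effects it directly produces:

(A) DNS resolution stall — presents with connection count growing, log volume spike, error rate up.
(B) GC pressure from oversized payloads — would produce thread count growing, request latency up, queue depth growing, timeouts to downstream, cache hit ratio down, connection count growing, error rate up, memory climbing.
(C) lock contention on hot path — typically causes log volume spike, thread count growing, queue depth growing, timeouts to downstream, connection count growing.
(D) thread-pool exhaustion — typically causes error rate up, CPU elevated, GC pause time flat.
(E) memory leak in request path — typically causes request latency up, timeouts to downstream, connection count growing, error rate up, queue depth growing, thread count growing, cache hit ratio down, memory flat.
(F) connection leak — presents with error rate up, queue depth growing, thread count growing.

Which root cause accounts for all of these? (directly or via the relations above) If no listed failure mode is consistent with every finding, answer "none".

For each candidate, compare predicted effects to what was observed:
(A) DNS resolution stall — does not account for timeouts to downstream, request latency up, cache hit ratio down, queue depth growing, thread count growing
(B) GC pressure from oversized payloads — timeouts to downstream yes; request latency up yes; connection count growing yes; cache hit ratio down yes; queue depth growing yes; log volume spike NO; error rate up yes; thread count growing yes
(C) lock contention on hot path — does not account for request latency up, cache hit ratio down, error rate up
(D) thread-pool exhaustion — timeouts to downstream NO; request latency up NO; connection count growing NO; cache hit ratio down NO; queue depth growing NO; log volume spike NO; error rate up yes; thread count growing NO
(E) memory leak in request path — timeouts to downstream yes; request latency up yes; connection count growing yes; cache hit ratio down yes; queue depth growing yes; log volume spike NO; error rate up yes; thread count growing yes
(F) connection leak — does not account for timeouts to downstream, request latency up, connection count growing, cache hit ratio down, log volume spike
Every candidate fails on at least one observation.

none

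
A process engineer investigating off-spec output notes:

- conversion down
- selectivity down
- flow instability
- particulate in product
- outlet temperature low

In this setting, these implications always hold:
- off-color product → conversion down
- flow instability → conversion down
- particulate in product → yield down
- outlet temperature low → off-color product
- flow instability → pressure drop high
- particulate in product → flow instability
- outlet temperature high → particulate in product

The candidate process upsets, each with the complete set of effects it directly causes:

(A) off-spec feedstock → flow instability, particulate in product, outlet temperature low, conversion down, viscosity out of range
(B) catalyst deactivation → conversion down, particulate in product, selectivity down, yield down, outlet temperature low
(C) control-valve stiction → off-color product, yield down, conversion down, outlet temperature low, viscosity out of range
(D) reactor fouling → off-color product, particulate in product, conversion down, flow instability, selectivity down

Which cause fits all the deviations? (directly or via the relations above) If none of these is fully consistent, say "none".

B

Checking each candidate against the observations:
(A) off-spec feedstock — conversion down yes; selectivity down NO; flow instability yes; particulate in product yes; outlet temperature low yes
(B) catalyst deactivation — conversion down yes; selectivity down yes; flow instability yes (through particulate in product → flow instability); particulate in product yes; outlet temperature low yes
(C) control-valve stiction — does not account for selectivity down, flow instability, particulate in product
(D) reactor fouling — does not account for outlet temperature low
(B) is the only candidate with no mismatches.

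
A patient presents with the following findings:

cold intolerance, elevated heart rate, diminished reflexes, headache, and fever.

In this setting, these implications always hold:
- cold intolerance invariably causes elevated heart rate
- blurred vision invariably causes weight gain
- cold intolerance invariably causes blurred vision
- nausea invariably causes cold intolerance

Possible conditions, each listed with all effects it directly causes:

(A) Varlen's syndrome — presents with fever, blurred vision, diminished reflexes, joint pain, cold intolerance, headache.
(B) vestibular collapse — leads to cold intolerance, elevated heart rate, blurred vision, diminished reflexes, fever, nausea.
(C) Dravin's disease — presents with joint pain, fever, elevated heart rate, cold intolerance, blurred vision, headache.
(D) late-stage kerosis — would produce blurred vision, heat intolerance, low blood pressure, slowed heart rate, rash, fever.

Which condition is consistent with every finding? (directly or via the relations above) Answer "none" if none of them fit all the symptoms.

Checking each candidate against the observations:
(A) Varlen's syndrome — cold intolerance match; elevated heart rate match (via cold intolerance → elevated heart rate); diminished reflexes match; headache match; fever match
(B) vestibular collapse — cold intolerance match; elevated heart rate match; diminished reflexes match; headache miss; fever match
(C) Dravin's disease — cold intolerance match; elevated heart rate match; diminished reflexes miss; headache match; fever match
(D) late-stage kerosis — fails on cold intolerance, elevated heart rate, diminished reflexes, headache (predicts heat intolerance, not cold intolerance; predicts slowed heart rate, not elevated heart rate)
(A) is the only candidate with no mismatches.

A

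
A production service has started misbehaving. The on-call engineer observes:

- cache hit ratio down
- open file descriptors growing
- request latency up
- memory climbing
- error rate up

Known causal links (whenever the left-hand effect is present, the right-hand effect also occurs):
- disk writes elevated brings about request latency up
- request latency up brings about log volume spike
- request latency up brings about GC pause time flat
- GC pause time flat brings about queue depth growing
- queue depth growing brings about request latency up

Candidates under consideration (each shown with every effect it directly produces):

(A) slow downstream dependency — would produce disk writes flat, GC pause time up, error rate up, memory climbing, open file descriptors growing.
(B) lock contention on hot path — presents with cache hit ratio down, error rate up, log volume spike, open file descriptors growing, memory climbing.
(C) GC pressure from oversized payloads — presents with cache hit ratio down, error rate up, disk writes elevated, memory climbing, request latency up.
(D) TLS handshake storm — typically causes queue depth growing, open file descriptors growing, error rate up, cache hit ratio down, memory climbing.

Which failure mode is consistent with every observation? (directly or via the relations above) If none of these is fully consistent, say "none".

D

Per-candidate check:
(A) slow downstream dependency — cache hit ratio down -; open file descriptors growing +; request latency up -; memory climbing +; error rate up +
(B) lock contention on hot path — does not account for request latency up
(C) GC pressure from oversized payloads — cache hit ratio down +; open file descriptors growing -; request latency up +; memory climbing +; error rate up +
(D) TLS handshake storm — accounts for every observation (request latency up via queue depth growing → request latency up)
(D) is the only candidate with no mismatches.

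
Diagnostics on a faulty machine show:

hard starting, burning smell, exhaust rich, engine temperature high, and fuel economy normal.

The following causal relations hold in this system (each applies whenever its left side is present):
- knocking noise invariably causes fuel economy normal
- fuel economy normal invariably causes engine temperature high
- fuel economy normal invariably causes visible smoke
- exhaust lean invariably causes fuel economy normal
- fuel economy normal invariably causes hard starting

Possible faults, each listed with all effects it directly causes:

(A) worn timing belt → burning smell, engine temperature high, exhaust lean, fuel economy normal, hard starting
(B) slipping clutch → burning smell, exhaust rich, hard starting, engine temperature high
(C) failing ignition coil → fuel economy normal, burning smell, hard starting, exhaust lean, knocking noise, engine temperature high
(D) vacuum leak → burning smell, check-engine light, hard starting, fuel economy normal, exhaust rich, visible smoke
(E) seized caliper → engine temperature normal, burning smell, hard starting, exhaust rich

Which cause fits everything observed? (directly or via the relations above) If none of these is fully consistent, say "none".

D

Testing each hypothesis:
(A) worn timing belt — fails on exhaust rich (predicts exhaust lean, not exhaust rich)
(B) slipping clutch — hard starting +; burning smell +; exhaust rich +; engine temperature high +; fuel economy normal -
(C) failing ignition coil — hard starting +; burning smell +; exhaust rich -; engine temperature high +; fuel economy normal +
(D) vacuum leak — hard starting +; burning smell +; exhaust rich +; engine temperature high + (via fuel economy normal → engine temperature high); fuel economy normal +
(E) seized caliper — hard starting +; burning smell +; exhaust rich +; engine temperature high -; fuel economy normal -
Only (D) is consistent with every observation.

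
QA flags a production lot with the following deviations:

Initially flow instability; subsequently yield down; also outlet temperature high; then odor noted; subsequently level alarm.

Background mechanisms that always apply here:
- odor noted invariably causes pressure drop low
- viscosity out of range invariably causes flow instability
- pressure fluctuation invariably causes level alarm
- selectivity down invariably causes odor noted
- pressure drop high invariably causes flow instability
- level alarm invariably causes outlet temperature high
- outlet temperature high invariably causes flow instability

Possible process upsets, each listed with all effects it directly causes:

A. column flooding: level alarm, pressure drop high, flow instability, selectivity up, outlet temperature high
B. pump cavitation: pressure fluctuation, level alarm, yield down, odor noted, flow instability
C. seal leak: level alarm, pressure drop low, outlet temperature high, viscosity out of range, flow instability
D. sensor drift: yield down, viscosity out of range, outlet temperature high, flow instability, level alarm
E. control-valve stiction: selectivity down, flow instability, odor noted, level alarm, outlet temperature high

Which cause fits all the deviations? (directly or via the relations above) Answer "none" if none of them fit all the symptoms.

For each candidate, compare predicted effects to what was observed:
(A) column flooding — flow instability +; yield down -; outlet temperature high +; odor noted -; level alarm +
(B) pump cavitation — accounts for every observation (outlet temperature high through level alarm → outlet temperature high)
(C) seal leak — flow instability +; yield down -; outlet temperature high +; odor noted -; level alarm +
(D) sensor drift — flow instability +; yield down +; outlet temperature high +; odor noted -; level alarm +
(E) control-valve stiction — does not account for yield down
(B) is the only candidate with no mismatches.

B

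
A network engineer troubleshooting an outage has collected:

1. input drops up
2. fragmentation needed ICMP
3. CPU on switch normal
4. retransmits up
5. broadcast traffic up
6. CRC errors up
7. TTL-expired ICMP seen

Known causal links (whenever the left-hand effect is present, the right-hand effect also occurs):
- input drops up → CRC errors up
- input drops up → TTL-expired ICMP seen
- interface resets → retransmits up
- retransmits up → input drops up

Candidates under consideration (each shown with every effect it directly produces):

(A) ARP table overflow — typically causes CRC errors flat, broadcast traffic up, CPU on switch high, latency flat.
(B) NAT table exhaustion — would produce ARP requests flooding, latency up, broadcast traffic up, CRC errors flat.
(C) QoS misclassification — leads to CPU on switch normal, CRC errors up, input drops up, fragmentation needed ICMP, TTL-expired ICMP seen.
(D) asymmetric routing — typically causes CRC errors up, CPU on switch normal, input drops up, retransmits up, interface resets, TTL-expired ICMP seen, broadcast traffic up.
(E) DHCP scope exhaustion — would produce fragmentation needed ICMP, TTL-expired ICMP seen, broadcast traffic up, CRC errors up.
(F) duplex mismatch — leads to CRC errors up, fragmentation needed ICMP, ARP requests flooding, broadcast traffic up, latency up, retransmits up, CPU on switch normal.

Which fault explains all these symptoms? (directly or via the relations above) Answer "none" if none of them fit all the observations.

F

Checking each candidate against the observations:
(A) ARP table overflow — fails on input drops up, fragmentation needed ICMP, CPU on switch normal, retransmits up, CRC errors up, TTL-expired ICMP seen (predicts CPU on switch high, not CPU on switch normal; predicts CRC errors flat, not CRC errors up)
(B) NAT table exhaustion — input drops up NO; fragmentation needed ICMP NO; CPU on switch normal NO; retransmits up NO; broadcast traffic up yes; CRC errors up NO; TTL-expired ICMP seen NO
(C) QoS misclassification — input drops up yes; fragmentation needed ICMP yes; CPU on switch normal yes; retransmits up NO; broadcast traffic up NO; CRC errors up yes; TTL-expired ICMP seen yes
(D) asymmetric routing — input drops up yes; fragmentation needed ICMP NO; CPU on switch normal yes; retransmits up yes; broadcast traffic up yes; CRC errors up yes; TTL-expired ICMP seen yes
(E) DHCP scope exhaustion — does not account for input drops up, CPU on switch normal, retransmits up
(F) duplex mismatch — input drops up yes (by retransmits up → input drops up); fragmentation needed ICMP yes; CPU on switch normal yes; retransmits up yes; broadcast traffic up yes; CRC errors up yes; TTL-expired ICMP seen yes (by retransmits up → input drops up → TTL-expired ICMP seen)
Only (F) is consistent with every observation.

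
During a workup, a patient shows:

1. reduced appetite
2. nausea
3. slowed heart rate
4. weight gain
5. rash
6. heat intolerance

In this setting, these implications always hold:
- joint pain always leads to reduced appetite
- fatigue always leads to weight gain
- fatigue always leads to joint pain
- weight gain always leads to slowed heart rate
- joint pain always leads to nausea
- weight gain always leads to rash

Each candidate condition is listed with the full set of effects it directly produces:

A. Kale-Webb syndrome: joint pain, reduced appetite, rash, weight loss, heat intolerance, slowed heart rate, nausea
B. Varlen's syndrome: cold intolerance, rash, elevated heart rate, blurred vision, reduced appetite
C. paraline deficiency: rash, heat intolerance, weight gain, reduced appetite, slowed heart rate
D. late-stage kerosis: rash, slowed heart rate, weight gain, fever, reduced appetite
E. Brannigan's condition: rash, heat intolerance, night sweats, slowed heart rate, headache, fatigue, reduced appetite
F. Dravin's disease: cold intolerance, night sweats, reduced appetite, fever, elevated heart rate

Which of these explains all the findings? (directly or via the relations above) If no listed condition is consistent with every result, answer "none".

E

Testing each hypothesis:
(A) Kale-Webb syndrome — reduced appetite ✓; nausea ✓; slowed heart rate ✓; weight gain ✗; rash ✓; heat intolerance ✓
(B) Varlen's syndrome — fails on nausea, slowed heart rate, weight gain, heat intolerance (predicts elevated heart rate, not slowed heart rate; predicts cold intolerance, not heat intolerance)
(C) paraline deficiency — does not account for nausea
(D) late-stage kerosis — does not account for nausea, heat intolerance
(E) Brannigan's condition — reduced appetite ✓; nausea ✓ (via fatigue → joint pain → nausea); slowed heart rate ✓; weight gain ✓ (via fatigue → weight gain); rash ✓; heat intolerance ✓
(F) Dravin's disease — fails on nausea, slowed heart rate, weight gain, rash, heat intolerance (predicts elevated heart rate, not slowed heart rate; predicts cold intolerance, not heat intolerance)
Only (E) is consistent with every observation.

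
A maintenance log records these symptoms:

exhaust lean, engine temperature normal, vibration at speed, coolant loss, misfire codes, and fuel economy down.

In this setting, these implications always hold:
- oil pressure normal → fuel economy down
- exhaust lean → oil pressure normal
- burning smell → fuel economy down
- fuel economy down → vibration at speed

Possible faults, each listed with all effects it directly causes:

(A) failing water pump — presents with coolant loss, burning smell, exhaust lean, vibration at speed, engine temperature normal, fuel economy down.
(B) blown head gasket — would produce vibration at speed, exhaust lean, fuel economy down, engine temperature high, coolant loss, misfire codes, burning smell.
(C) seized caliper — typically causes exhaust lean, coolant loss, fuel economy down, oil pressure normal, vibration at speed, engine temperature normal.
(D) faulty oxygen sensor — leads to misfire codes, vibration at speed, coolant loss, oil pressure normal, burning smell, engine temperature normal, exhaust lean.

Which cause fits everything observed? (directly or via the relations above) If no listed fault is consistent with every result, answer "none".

D

Checking each candidate against the observations:
(A) failing water pump — exhaust lean match; engine temperature normal match; vibration at speed match; coolant loss match; misfire codes miss; fuel economy down match
(B) blown head gasket — exhaust lean match; engine temperature normal miss; vibration at speed match; coolant loss match; misfire codes match; fuel economy down match
(C) seized caliper — does not account for misfire codes
(D) faulty oxygen sensor — accounts for every observation (fuel economy down through oil pressure normal → fuel economy down)
(D) is the only candidate with no mismatches.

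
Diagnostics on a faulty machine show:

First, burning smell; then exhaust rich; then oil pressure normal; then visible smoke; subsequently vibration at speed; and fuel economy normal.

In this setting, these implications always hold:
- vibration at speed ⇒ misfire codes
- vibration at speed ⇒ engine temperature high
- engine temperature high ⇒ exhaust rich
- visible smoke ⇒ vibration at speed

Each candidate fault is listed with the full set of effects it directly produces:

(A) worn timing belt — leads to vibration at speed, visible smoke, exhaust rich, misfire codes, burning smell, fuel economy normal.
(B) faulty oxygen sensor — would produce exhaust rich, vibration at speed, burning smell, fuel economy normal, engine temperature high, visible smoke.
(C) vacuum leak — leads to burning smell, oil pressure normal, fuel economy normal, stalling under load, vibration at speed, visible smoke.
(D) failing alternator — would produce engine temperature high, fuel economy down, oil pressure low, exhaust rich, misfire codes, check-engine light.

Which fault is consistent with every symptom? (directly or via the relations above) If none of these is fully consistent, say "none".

For each candidate, compare predicted effects to what was observed:
(A) worn timing belt — burning smell match; exhaust rich match; oil pressure normal miss; visible smoke match; vibration at speed match; fuel economy normal match
(B) faulty oxygen sensor — does not account for oil pressure normal
(C) vacuum leak — burning smell match; exhaust rich match (via vibration at speed → engine temperature high → exhaust rich); oil pressure normal match; visible smoke match; vibration at speed match; fuel economy normal match
(D) failing alternator — fails on burning smell, oil pressure normal, visible smoke, vibration at speed, fuel economy normal (predicts oil pressure low, not oil pressure normal; predicts fuel economy down, not fuel economy normal)
(C) is the only candidate with no mismatches.

C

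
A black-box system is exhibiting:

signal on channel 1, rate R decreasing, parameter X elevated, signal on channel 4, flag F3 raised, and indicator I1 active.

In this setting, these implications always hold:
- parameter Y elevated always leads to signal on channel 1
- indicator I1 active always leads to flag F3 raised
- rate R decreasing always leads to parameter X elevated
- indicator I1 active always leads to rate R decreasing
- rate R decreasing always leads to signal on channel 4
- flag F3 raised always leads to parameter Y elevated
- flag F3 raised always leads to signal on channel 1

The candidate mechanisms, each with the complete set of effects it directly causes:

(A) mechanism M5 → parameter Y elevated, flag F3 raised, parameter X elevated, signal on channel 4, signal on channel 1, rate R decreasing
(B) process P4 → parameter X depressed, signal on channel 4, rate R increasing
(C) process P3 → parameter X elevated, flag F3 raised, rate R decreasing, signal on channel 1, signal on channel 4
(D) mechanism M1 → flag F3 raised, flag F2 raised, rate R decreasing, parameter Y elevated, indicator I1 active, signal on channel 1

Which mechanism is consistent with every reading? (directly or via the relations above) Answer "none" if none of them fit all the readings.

D

Per-candidate check:
(A) mechanism M5 — signal on channel 1 ✓; rate R decreasing ✓; parameter X elevated ✓; signal on channel 4 ✓; flag F3 raised ✓; indicator I1 active ✗
(B) process P4 — signal on channel 1 ✗; rate R decreasing ✗; parameter X elevated ✗; signal on channel 4 ✓; flag F3 raised ✗; indicator I1 active ✗
(C) process P3 — does not account for indicator I1 active
(D) mechanism M1 — signal on channel 1 ✓; rate R decreasing ✓; parameter X elevated ✓ (through rate R decreasing → parameter X elevated); signal on channel 4 ✓ (through rate R decreasing → signal on channel 4); flag F3 raised ✓; indicator I1 active ✓
(D) is the only candidate with no mismatches.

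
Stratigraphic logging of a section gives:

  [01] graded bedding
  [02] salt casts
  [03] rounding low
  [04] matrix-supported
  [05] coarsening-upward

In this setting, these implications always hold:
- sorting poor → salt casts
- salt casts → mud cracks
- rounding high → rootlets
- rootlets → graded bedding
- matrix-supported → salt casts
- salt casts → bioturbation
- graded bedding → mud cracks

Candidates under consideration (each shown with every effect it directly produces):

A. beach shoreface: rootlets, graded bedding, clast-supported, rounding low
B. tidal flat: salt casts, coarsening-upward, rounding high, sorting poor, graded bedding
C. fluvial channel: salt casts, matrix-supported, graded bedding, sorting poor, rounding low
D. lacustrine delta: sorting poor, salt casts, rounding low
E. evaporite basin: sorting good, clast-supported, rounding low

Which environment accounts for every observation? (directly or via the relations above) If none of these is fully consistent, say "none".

none

Checking each candidate against the observations:
(A) beach shoreface — fails on salt casts, matrix-supported, coarsening-upward (predicts clast-supported, not matrix-supported)
(B) tidal flat — graded bedding ✓; salt casts ✓; rounding low ✗; matrix-supported ✗; coarsening-upward ✓
(C) fluvial channel — does not account for coarsening-upward
(D) lacustrine delta — graded bedding ✗; salt casts ✓; rounding low ✓; matrix-supported ✗; coarsening-upward ✗
(E) evaporite basin — graded bedding ✗; salt casts ✗; rounding low ✓; matrix-supported ✗; coarsening-upward ✗
Every candidate fails on at least one observation.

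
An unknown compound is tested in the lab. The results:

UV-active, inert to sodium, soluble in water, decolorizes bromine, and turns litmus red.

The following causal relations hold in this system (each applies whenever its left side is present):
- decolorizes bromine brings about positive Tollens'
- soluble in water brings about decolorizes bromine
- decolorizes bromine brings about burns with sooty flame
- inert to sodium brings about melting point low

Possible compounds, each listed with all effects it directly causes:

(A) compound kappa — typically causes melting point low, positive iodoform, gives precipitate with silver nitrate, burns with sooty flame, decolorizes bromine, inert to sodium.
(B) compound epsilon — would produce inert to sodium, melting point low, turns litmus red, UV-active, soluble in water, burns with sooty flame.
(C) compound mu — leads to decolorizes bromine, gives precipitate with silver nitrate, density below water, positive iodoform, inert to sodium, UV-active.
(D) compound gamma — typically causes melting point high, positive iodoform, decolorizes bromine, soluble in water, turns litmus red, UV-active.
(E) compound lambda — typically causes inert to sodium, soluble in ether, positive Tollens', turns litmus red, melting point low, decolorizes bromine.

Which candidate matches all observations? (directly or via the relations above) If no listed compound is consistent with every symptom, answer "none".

For each candidate, compare predicted effects to what was observed:
(A) compound kappa — does not account for UV-active, soluble in water, turns litmus red
(B) compound epsilon — UV-active match; inert to sodium match; soluble in water match; decolorizes bromine match (via soluble in water → decolorizes bromine); turns litmus red match
(C) compound mu — UV-active match; inert to sodium match; soluble in water miss; decolorizes bromine match; turns litmus red miss
(D) compound gamma — UV-active match; inert to sodium miss; soluble in water match; decolorizes bromine match; turns litmus red match
(E) compound lambda — does not account for UV-active, soluble in water
Only (B) is consistent with every observation.

B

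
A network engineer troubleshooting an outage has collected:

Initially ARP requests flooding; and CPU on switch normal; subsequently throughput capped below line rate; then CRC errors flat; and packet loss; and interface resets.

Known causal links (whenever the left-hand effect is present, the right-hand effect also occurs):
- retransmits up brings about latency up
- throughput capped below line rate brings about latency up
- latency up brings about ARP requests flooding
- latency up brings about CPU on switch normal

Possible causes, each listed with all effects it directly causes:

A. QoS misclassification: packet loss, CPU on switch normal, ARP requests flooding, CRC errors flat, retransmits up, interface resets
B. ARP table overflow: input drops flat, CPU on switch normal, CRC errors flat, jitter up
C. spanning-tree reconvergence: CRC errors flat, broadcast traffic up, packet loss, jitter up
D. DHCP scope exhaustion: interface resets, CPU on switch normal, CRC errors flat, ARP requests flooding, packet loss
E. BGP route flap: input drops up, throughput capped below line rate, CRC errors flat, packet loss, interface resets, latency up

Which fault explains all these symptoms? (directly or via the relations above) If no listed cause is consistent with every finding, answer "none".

Testing each hypothesis:
(A) QoS misclassification — does not account for throughput capped below line rate
(B) ARP table overflow — does not account for ARP requests flooding, throughput capped below line rate, packet loss, interface resets
(C) spanning-tree reconvergence — ARP requests flooding miss; CPU on switch normal miss; throughput capped below line rate miss; CRC errors flat match; packet loss match; interface resets miss
(D) DHCP scope exhaustion — does not account for throughput capped below line rate
(E) BGP route flap — ARP requests flooding match (via latency up → ARP requests flooding); CPU on switch normal match (via latency up → CPU on switch normal); throughput capped below line rate match; CRC errors flat match; packet loss match; interface resets match
Only (E) is consistent with every observation.

E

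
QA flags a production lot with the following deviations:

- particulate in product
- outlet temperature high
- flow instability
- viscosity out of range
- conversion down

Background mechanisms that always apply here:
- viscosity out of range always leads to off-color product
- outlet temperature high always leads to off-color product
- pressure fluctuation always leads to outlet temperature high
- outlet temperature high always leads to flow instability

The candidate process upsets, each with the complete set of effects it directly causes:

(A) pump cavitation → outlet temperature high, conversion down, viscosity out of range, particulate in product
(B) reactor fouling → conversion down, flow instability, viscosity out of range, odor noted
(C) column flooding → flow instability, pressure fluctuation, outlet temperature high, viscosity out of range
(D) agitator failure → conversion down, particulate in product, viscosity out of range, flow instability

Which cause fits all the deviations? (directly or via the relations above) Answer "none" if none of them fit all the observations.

A

Checking each candidate against the observations:
(A) pump cavitation — accounts for every observation (flow instability via outlet temperature high → flow instability)
(B) reactor fouling — does not account for particulate in product, outlet temperature high
(C) column flooding — does not account for particulate in product, conversion down
(D) agitator failure — particulate in product +; outlet temperature high -; flow instability +; viscosity out of range +; conversion down +
(A) is the only candidate with no mismatches.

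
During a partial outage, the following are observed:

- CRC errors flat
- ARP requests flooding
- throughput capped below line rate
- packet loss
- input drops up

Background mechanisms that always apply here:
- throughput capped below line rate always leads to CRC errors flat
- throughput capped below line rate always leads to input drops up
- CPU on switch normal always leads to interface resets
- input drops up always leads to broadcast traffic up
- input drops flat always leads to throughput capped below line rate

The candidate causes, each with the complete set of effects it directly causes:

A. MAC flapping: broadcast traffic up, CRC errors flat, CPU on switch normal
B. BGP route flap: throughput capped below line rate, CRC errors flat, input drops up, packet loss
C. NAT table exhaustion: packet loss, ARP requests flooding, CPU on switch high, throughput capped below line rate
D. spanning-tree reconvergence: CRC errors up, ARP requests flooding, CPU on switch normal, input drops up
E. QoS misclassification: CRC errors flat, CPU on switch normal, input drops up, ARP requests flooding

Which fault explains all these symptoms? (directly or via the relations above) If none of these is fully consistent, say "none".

Checking each candidate against the observations:
(A) MAC flapping — CRC errors flat match; ARP requests flooding miss; throughput capped below line rate miss; packet loss miss; input drops up miss
(B) BGP route flap — does not account for ARP requests flooding
(C) NAT table exhaustion — accounts for every observation (CRC errors flat via throughput capped below line rate → CRC errors flat)
(D) spanning-tree reconvergence — CRC errors flat miss; ARP requests flooding match; throughput capped below line rate miss; packet loss miss; input drops up match
(E) QoS misclassification — does not account for throughput capped below line rate, packet loss
(C) alone accounts for all the evidence.

C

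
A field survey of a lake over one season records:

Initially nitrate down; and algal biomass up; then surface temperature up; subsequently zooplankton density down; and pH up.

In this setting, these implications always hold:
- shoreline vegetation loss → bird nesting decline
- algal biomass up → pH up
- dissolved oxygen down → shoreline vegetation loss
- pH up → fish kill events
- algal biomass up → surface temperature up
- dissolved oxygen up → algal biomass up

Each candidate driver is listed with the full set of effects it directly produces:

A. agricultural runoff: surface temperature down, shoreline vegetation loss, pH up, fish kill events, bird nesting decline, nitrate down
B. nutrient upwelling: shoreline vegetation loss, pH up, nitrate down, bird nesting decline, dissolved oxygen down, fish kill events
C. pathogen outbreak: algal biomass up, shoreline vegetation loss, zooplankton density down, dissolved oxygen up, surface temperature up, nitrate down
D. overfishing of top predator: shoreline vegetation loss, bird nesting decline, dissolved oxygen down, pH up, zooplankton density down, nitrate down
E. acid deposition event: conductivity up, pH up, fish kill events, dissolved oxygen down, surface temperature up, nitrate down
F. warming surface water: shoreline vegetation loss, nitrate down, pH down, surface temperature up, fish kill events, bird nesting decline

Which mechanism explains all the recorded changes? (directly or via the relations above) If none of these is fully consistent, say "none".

Testing each hypothesis:
(A) agricultural runoff — nitrate down ✓; algal biomass up ✗; surface temperature up ✗; zooplankton density down ✗; pH up ✓
(B) nutrient upwelling — nitrate down ✓; algal biomass up ✗; surface temperature up ✗; zooplankton density down ✗; pH up ✓
(C) pathogen outbreak — nitrate down ✓; algal biomass up ✓; surface temperature up ✓; zooplankton density down ✓; pH up ✓ (by algal biomass up → pH up)
(D) overfishing of top predator — does not account for algal biomass up, surface temperature up
(E) acid deposition event — nitrate down ✓; algal biomass up ✗; surface temperature up ✓; zooplankton density down ✗; pH up ✓
(F) warming surface water — nitrate down ✓; algal biomass up ✗; surface temperature up ✓; zooplankton density down ✗; pH up ✗
(C) is the only candidate with no mismatches.

C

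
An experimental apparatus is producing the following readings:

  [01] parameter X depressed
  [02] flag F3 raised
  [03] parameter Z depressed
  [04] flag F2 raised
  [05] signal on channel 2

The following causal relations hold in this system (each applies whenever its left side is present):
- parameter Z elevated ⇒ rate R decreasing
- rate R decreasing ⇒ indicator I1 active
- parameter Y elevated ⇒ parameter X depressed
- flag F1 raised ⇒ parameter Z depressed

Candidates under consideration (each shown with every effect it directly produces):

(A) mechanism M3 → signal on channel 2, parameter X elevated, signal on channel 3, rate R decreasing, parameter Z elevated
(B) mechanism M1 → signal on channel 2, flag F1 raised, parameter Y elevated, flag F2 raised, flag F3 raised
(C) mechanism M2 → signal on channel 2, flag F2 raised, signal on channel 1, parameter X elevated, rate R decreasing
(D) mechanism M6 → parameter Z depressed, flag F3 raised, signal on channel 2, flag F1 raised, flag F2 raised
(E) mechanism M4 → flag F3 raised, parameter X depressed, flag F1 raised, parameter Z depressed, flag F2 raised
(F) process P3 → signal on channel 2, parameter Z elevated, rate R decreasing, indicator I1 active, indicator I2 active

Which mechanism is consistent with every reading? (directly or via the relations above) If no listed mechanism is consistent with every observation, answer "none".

B

For each candidate, compare predicted effects to what was observed:
(A) mechanism M3 — parameter X depressed -; flag F3 raised -; parameter Z depressed -; flag F2 raised -; signal on channel 2 +
(B) mechanism M1 — accounts for every observation (parameter X depressed by parameter Y elevated → parameter X depressed)
(C) mechanism M2 — parameter X depressed -; flag F3 raised -; parameter Z depressed -; flag F2 raised +; signal on channel 2 +
(D) mechanism M6 — does not account for parameter X depressed
(E) mechanism M4 — does not account for signal on channel 2
(F) process P3 — parameter X depressed -; flag F3 raised -; parameter Z depressed -; flag F2 raised -; signal on channel 2 +
(B) is the only candidate with no mismatches.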